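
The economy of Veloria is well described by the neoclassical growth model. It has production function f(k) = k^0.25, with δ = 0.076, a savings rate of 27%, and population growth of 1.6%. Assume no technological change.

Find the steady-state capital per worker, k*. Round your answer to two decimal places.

In steady state, investment equals break-even investment: s·k^α = (n + δ)·k.
Rearranging, k^(1−α) = s / (n + δ).
k^0.75 = 0.27 / (0.016 + 0.076) = 0.27 / 0.092 = 2.9348
k* = 2.9348^(1/0.75) ≈ 4.2018

k* ≈ 4.20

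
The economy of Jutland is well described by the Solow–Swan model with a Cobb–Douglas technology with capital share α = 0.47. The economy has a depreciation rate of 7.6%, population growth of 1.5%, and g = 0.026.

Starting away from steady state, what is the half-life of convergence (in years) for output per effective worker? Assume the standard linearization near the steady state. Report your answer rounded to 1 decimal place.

Near the steady state the convergence rate is λ = (1 − α)(n + g + δ).
λ = (1 − 0.47) × 0.117 = 0.53 × 0.117 = 0.06201
Half-life = ln 2 / λ = 0.6931 / 0.06201 ≈ 11.18 years

half-life ≈ 11.2 years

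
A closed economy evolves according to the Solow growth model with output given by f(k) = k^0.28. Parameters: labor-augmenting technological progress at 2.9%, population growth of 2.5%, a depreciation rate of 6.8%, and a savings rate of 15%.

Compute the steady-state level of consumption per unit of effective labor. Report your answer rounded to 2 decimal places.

c* ≈ 0.92

At the steady state, Δk = 0, so s·k^α = (n + g + δ)·k.
Dividing both sides by k: k^(1−α) = s / (n + g + δ).
k^0.72 = 0.15 / (0.025 + 0.029 + 0.068) = 0.15 / 0.122 = 1.2295
k* = 1.2295^(1/0.72) ≈ 1.3324
y* = (k*)^α = 1.3324^0.28 ≈ 1.0837
c* = (1 − s)·y* = (1 − 0.15) × 1.0837 ≈ 0.9211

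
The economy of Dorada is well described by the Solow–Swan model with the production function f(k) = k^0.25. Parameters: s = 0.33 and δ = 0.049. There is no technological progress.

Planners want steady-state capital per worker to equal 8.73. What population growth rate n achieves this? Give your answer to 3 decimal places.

n ≈ 0.016

At the steady state, Δk = 0, so s·k^α = (n + δ)·k.
So s / (n + δ) = (k*)^(1−α) = 8.73^0.75 = 5.0788.
Therefore n + δ = s / 5.0788 = 0.33 / 5.0788 = 0.0650, so n = 0.0650 − 0.049 = 0.0160.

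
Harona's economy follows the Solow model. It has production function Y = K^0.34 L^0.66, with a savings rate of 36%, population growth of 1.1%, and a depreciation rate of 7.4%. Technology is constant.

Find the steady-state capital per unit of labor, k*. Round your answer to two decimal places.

In steady state, investment equals break-even investment: s·k^α = (n + δ)·k.
Rearranging, k^(1−α) = s / (n + δ).
k^0.66 = 0.36 / (0.011 + 0.074) = 0.36 / 0.085 = 4.2353
k* = 4.2353^(1/0.66) ≈ 8.9089

k* ≈ 8.91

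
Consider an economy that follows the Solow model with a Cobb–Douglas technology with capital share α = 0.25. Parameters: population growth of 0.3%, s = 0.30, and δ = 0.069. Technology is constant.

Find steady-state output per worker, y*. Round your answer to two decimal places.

At the steady state, Δk = 0, so s·k^α = (n + δ)·k.
Dividing both sides by k: k^(1−α) = s / (n + δ).
k^0.75 = 0.30 / (0.003 + 0.069) = 0.30 / 0.072 = 4.1667
k* = 4.1667^(1/0.75) ≈ 6.7049
y* = (k*)^α = 6.7049^0.25 ≈ 1.6092

y* = 1.61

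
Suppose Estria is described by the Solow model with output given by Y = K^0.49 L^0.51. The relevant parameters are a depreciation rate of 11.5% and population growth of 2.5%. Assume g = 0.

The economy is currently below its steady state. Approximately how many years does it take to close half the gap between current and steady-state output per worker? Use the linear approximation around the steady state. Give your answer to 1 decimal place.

Near the steady state the convergence rate is λ = (1 − α)(n + δ).
λ = (1 − 0.49) × 0.140 = 0.51 × 0.140 = 0.0714
Half-life = ln 2 / λ = 0.6931 / 0.0714 ≈ 9.71 years

t_½ ≈ 9.7 years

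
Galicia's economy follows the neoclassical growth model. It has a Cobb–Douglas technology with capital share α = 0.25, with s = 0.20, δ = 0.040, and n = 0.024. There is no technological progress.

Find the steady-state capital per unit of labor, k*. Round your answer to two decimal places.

k* = 4.57

Steady state requires s·f(k) = (n + δ)·k, i.e. s·k^α = (n + δ)·k.
Dividing both sides by k: k^(1−α) = s / (n + δ).
k^0.75 = 0.20 / (0.024 + 0.040) = 0.20 / 0.064 = 3.1250
k* = 3.1250^(1/0.75) ≈ 4.5688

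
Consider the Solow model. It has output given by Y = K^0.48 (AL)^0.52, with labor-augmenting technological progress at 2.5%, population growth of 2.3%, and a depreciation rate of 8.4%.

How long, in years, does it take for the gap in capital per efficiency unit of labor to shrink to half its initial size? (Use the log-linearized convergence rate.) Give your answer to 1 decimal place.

about 10.1 years

Near the steady state the convergence rate is λ = (1 − α)(n + g + δ).
λ = (1 − 0.48) × 0.132 = 0.52 × 0.132 = 0.06864
Half-life = ln 2 / λ = 0.6931 / 0.06864 ≈ 10.10 years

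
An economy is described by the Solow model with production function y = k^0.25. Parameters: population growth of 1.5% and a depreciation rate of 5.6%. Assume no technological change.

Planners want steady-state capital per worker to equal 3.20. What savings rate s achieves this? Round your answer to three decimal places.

s ≈ 0.170

At the steady state, Δk = 0, so s·k^α = (n + δ)·k.
So s / (n + δ) = (k*)^(1−α) = 3.20^0.75 = 2.3926.
Therefore s = 2.3926 × (n + δ) = 2.3926 × 0.071 = 0.1699.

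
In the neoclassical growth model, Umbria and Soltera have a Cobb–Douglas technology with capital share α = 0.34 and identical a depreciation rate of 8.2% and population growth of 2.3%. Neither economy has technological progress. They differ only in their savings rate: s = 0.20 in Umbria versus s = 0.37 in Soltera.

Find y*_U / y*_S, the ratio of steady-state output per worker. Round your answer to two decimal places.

ratio ≈ 0.73

Steady-state y* = [s/(n + δ)]^(α/(1−α)), so the ratio is [ (s_U/(n + δ)_U) / (s_S/(n + δ)_S) ]^0.5152.
s_U/(n + δ)_U = 0.20/0.105 = 1.9048; s_S/(n + δ)_S = 0.37/0.105 = 3.5238.
Ratio = (1.9048/3.5238)^0.5152 = 0.5406^0.5152 ≈ 0.7284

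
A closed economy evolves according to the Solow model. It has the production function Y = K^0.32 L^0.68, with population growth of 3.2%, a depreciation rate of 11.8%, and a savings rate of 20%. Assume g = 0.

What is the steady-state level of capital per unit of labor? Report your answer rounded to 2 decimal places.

k* ≈ 1.53

In steady state, investment equals break-even investment: s·k^α = (n + δ)·k.
Dividing both sides by k: k^(1−α) = s / (n + δ).
k^0.68 = 0.20 / (0.032 + 0.118) = 0.20 / 0.150 = 1.3333
k* = 1.3333^(1/0.68) ≈ 1.5266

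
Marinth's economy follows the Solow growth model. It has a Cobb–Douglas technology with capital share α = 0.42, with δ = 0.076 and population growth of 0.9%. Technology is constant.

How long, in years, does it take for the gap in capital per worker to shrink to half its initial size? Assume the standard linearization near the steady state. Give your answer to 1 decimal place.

Near the steady state the convergence rate is λ = (1 − α)(n + δ).
λ = (1 − 0.42) × 0.085 = 0.58 × 0.085 = 0.0493
Half-life = ln 2 / λ = 0.6931 / 0.0493 ≈ 14.06 years

t_½ ≈ 14.1 years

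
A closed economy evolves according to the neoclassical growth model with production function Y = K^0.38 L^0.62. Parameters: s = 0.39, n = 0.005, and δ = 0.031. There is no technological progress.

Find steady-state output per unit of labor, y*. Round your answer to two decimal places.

y* ≈ 4.31

At the steady state, Δk = 0, so s·k^α = (n + δ)·k.
Rearranging, k^(1−α) = s / (n + δ).
k^0.62 = 0.39 / (0.005 + 0.031) = 0.39 / 0.036 = 10.8333
k* = 10.8333^(1/0.62) ≈ 46.6626
y* = (k*)^α = 46.6626^0.38 ≈ 4.3073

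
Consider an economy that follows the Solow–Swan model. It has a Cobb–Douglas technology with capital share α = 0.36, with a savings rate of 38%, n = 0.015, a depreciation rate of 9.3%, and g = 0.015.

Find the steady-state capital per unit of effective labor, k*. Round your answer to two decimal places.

k* ≈ 5.83

In steady state, investment equals break-even investment: s·k^α = (n + g + δ)·k.
Rearranging, k^(1−α) = s / (n + g + δ).
k^0.64 = 0.38 / (0.015 + 0.015 + 0.093) = 0.38 / 0.123 = 3.0894
k* = 3.0894^(1/0.64) ≈ 5.8268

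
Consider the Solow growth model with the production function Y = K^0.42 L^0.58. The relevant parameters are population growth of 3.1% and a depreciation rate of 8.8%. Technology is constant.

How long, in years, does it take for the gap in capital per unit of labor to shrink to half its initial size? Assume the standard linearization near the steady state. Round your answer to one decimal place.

about 10.0 years

Near the steady state the convergence rate is λ = (1 − α)(n + δ).
λ = (1 − 0.42) × 0.119 = 0.58 × 0.119 = 0.06902
Half-life = ln 2 / λ = 0.6931 / 0.06902 ≈ 10.04 years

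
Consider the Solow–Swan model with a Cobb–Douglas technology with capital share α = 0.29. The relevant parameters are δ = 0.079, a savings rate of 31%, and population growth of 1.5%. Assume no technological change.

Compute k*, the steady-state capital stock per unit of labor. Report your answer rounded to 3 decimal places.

k* ≈ 5.369

In steady state, investment equals break-even investment: s·k^α = (n + δ)·k.
Rearranging, k^(1−α) = s / (n + δ).
k^0.71 = 0.31 / (0.015 + 0.079) = 0.31 / 0.094 = 3.2979
k* = 3.2979^(1/0.71) ≈ 5.3692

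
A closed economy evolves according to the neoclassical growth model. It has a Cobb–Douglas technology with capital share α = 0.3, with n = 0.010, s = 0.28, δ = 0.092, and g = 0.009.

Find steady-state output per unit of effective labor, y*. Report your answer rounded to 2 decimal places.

y* = 1.49

Steady state requires s·f(k) = (n + g + δ)·k, i.e. s·k^α = (n + g + δ)·k.
Dividing both sides by k: k^(1−α) = s / (n + g + δ).
k^0.7 = 0.28 / (0.010 + 0.009 + 0.092) = 0.28 / 0.111 = 2.5225
k* = 2.5225^(1/0.7) ≈ 3.7501
y* = (k*)^α = 3.7501^0.3 ≈ 1.4867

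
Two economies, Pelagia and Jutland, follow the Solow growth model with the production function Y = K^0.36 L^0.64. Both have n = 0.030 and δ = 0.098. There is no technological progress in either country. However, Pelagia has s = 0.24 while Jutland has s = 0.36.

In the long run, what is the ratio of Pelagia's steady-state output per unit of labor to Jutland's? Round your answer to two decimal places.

Steady-state y* = [s/(n + δ)]^(α/(1−α)), so the ratio is [ (s_P/(n + δ)_P) / (s_J/(n + δ)_J) ]^0.5625.
s_P/(n + δ)_P = 0.24/0.128 = 1.8750; s_J/(n + δ)_J = 0.36/0.128 = 2.8125.
Ratio = (1.8750/2.8125)^0.5625 = 0.6667^0.5625 ≈ 0.7961

ratio ≈ 0.80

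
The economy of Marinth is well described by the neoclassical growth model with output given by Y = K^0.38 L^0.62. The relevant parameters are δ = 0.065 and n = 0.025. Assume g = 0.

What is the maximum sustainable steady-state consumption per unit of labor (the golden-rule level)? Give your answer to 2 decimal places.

At the golden rule, f'(k) = n + δ, so α·k^(α−1) = n + δ and k_gold = (α/(n + δ))^(1/(1−α)).
k_gold = (0.38/0.090)^(1/0.62) = 4.2222^1.6129 ≈ 10.2078
c_gold = f(k_gold) − (n + δ)·k_gold = 2.4177 − 0.090×10.2078 ≈ 1.4990

c_gold ≈ 1.50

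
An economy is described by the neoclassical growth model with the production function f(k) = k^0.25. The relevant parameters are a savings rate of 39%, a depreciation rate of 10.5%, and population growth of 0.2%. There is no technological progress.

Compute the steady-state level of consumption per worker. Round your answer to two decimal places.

c* = 0.94

Steady state requires s·f(k) = (n + δ)·k, i.e. s·k^α = (n + δ)·k.
Dividing both sides by k: k^(1−α) = s / (n + δ).
k^0.75 = 0.39 / (0.002 + 0.105) = 0.39 / 0.107 = 3.6449
k* = 3.6449^(1/0.75) ≈ 5.6094
y* = (k*)^α = 5.6094^0.25 ≈ 1.5390
c* = (1 − s)·y* = (1 − 0.39) × 1.5390 ≈ 0.9388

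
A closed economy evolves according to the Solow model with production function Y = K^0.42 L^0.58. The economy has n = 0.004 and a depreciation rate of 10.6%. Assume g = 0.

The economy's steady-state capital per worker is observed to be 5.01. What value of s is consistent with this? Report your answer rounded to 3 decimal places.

Steady state requires s·f(k) = (n + δ)·k, i.e. s·k^α = (n + δ)·k.
So s / (n + δ) = (k*)^(1−α) = 5.01^0.58 = 2.5463.
Therefore s = 2.5463 × (n + δ) = 2.5463 × 0.110 = 0.2801.

s ≈ 0.280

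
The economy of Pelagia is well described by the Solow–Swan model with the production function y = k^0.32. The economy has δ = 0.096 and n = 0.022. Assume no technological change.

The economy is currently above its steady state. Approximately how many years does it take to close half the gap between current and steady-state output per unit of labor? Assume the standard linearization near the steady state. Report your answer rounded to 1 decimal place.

half-life ≈ 8.6 years

Near the steady state the convergence rate is λ = (1 − α)(n + δ).
λ = (1 − 0.32) × 0.118 = 0.68 × 0.118 = 0.08024
Half-life = ln 2 / λ = 0.6931 / 0.08024 ≈ 8.64 years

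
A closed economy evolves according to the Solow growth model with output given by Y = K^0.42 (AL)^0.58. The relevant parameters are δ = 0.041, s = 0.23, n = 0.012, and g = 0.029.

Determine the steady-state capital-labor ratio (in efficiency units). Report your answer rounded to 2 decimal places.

k* = 5.92

Steady state requires s·f(k) = (n + g + δ)·k, i.e. s·k^α = (n + g + δ)·k.
Rearranging, k^(1−α) = s / (n + g + δ).
k^0.58 = 0.23 / (0.012 + 0.029 + 0.041) = 0.23 / 0.082 = 2.8049
k* = 2.8049^(1/0.58) ≈ 5.9193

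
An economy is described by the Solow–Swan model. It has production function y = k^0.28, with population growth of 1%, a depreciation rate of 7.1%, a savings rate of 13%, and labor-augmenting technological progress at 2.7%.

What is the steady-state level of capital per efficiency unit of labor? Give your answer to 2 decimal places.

Steady state requires s·f(k) = (n + g + δ)·k, i.e. s·k^α = (n + g + δ)·k.
Dividing both sides by k: k^(1−α) = s / (n + g + δ).
k^0.72 = 0.13 / (0.010 + 0.027 + 0.071) = 0.13 / 0.108 = 1.2037
k* = 1.2037^(1/0.72) ≈ 1.2937

k* ≈ 1.29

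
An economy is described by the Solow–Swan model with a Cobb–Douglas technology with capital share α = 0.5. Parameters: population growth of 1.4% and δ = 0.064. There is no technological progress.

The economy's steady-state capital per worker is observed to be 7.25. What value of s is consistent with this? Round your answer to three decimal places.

s ≈ 0.210

In steady state, investment equals break-even investment: s·k^α = (n + δ)·k.
So s / (n + δ) = (k*)^(1−α) = 7.25^0.5 = 2.6926.
Therefore s = 2.6926 × (n + δ) = 2.6926 × 0.078 = 0.2100.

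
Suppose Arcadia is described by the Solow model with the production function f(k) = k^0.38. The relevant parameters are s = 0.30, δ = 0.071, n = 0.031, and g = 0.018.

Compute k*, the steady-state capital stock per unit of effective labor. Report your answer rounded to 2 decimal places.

k* = 4.38

Steady state requires s·f(k) = (n + g + δ)·k, i.e. s·k^α = (n + g + δ)·k.
Rearranging, k^(1−α) = s / (n + g + δ).
k^0.62 = 0.30 / (0.031 + 0.018 + 0.071) = 0.30 / 0.120 = 2.5000
k* = 2.5000^(1/0.62) ≈ 4.3837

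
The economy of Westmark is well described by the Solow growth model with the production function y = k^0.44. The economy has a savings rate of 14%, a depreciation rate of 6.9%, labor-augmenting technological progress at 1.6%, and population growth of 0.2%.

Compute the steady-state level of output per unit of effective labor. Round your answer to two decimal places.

At the steady state, Δk = 0, so s·k^α = (n + g + δ)·k.
Rearranging, k^(1−α) = s / (n + g + δ).
k^0.56 = 0.14 / (0.002 + 0.016 + 0.069) = 0.14 / 0.087 = 1.6092
k* = 1.6092^(1/0.56) ≈ 2.3385
y* = (k*)^α = 2.3385^0.44 ≈ 1.4532

y* = 1.45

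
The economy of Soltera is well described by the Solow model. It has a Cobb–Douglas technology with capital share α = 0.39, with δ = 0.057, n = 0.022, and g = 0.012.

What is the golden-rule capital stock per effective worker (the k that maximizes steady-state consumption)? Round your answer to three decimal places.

k_gold ≈ 10.867

The golden rule sets f'(k) = n + g + δ, i.e. α·k^(α−1) = n + g + δ.
So k^(1−α) = α / (n + g + δ) = 0.39 / 0.091 = 4.2857.
k_gold = 4.2857^(1/0.61) ≈ 10.8668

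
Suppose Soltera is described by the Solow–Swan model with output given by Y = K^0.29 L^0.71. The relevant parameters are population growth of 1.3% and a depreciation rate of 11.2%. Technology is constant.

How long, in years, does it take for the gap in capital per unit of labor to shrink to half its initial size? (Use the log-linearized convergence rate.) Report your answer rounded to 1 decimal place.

Near the steady state the convergence rate is λ = (1 − α)(n + δ).
λ = (1 − 0.29) × 0.125 = 0.71 × 0.125 = 0.08875
Half-life = ln 2 / λ = 0.6931 / 0.08875 ≈ 7.81 years

about 7.8 years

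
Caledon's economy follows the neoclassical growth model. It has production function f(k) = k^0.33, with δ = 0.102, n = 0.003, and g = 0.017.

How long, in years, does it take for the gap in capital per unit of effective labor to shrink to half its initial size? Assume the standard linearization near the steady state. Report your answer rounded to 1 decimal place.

about 8.5 years

Near the steady state the convergence rate is λ = (1 − α)(n + g + δ).
λ = (1 − 0.33) × 0.122 = 0.67 × 0.122 = 0.08174
Half-life = ln 2 / λ = 0.6931 / 0.08174 ≈ 8.48 years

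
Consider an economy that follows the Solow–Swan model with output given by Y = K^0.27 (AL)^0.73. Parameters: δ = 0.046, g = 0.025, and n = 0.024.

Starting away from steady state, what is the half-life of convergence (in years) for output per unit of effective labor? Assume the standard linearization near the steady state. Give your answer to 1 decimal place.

t_½ ≈ 10.0 years

Near the steady state the convergence rate is λ = (1 − α)(n + g + δ).
λ = (1 − 0.27) × 0.095 = 0.73 × 0.095 = 0.06935
Half-life = ln 2 / λ = 0.6931 / 0.06935 ≈ 9.99 years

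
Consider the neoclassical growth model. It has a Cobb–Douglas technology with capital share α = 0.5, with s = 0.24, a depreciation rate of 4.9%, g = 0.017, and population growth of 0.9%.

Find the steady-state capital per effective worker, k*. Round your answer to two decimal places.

At the steady state, Δk = 0, so s·k^α = (n + g + δ)·k.
Rearranging, k^(1−α) = s / (n + g + δ).
k^0.5 = 0.24 / (0.009 + 0.017 + 0.049) = 0.24 / 0.075 = 3.2000
k* = 3.2000^(1/0.5) ≈ 10.2400

k* ≈ 10.24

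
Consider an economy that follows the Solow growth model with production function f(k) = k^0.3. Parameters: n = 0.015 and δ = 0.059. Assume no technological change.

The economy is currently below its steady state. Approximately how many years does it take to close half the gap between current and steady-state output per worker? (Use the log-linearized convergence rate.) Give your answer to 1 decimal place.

about 13.4 years

Near the steady state the convergence rate is λ = (1 − α)(n + δ).
λ = (1 − 0.3) × 0.074 = 0.7 × 0.074 = 0.0518
Half-life = ln 2 / λ = 0.6931 / 0.0518 ≈ 13.38 years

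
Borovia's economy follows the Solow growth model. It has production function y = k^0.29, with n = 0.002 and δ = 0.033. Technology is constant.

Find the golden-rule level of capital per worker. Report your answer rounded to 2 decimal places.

k_gold ≈ 19.65

The golden rule sets f'(k) = n + δ, i.e. α·k^(α−1) = n + δ.
So k^(1−α) = α / (n + δ) = 0.29 / 0.035 = 8.2857.
k_gold = 8.2857^(1/0.71) ≈ 19.6527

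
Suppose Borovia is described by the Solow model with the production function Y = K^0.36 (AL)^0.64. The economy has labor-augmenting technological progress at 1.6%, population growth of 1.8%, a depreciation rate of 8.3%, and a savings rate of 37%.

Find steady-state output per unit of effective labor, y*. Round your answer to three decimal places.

y* = 1.911

In steady state, investment equals break-even investment: s·k^α = (n + g + δ)·k.
Dividing both sides by k: k^(1−α) = s / (n + g + δ).
k^0.64 = 0.37 / (0.018 + 0.016 + 0.083) = 0.37 / 0.117 = 3.1624
k* = 3.1624^(1/0.64) ≈ 6.0433
y* = (k*)^α = 6.0433^0.36 ≈ 1.9110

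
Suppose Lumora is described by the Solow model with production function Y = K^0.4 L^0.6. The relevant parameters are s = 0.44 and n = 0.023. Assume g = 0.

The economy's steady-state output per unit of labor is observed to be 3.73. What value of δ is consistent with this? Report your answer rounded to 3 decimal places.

At the steady state, Δk = 0, so s·k^α = (n + δ)·k.
Since y* = [s/(n + δ)]^(α/(1−α)), we have s/(n + δ) = (y*)^((1−α)/α) = 3.73^1.5 = 7.2038.
Therefore n + δ = s / 7.2038 = 0.44 / 7.2038 = 0.0611, so δ = 0.0611 − 0.023 = 0.0381.

δ ≈ 0.038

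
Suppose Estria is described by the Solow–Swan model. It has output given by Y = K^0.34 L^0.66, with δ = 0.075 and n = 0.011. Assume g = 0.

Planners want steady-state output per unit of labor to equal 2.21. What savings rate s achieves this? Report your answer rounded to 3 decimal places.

s ≈ 0.401

At the steady state, Δk = 0, so s·k^α = (n + δ)·k.
Since y* = [s/(n + δ)]^(α/(1−α)), we have s/(n + δ) = (y*)^((1−α)/α) = 2.21^1.9412 = 4.6616.
Therefore s = 4.6616 × (n + δ) = 4.6616 × 0.086 = 0.4009.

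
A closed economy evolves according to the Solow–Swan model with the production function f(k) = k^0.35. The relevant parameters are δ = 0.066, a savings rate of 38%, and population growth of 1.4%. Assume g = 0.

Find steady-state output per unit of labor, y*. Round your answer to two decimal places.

y* = 2.31

In steady state, investment equals break-even investment: s·k^α = (n + δ)·k.
Dividing both sides by k: k^(1−α) = s / (n + δ).
k^0.65 = 0.38 / (0.014 + 0.066) = 0.38 / 0.080 = 4.7500
k* = 4.7500^(1/0.65) ≈ 10.9918
y* = (k*)^α = 10.9918^0.35 ≈ 2.3141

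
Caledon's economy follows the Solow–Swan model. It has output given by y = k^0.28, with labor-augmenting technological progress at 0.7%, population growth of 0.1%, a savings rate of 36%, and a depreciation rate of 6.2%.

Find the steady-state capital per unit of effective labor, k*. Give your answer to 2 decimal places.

k* ≈ 9.72

In steady state, investment equals break-even investment: s·k^α = (n + g + δ)·k.
Dividing both sides by k: k^(1−α) = s / (n + g + δ).
k^0.72 = 0.36 / (0.001 + 0.007 + 0.062) = 0.36 / 0.070 = 5.1429
k* = 5.1429^(1/0.72) ≈ 9.7227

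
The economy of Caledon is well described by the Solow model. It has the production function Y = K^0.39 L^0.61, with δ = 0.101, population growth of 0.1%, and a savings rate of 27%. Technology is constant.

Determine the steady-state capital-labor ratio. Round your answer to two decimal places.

At the steady state, Δk = 0, so s·k^α = (n + δ)·k.
Dividing both sides by k: k^(1−α) = s / (n + δ).
k^0.61 = 0.27 / (0.001 + 0.101) = 0.27 / 0.102 = 2.6471
k* = 2.6471^(1/0.61) ≈ 4.9325

k* ≈ 4.93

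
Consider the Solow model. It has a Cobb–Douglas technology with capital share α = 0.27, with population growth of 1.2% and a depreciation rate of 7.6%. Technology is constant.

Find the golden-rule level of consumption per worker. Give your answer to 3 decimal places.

At the golden rule, f'(k) = n + δ, so α·k^(α−1) = n + δ and k_gold = (α/(n + δ))^(1/(1−α)).
k_gold = (0.27/0.088)^(1/0.73) = 3.0682^1.3699 ≈ 4.6450
c_gold = f(k_gold) − (n + δ)·k_gold = 1.5139 − 0.088×4.6450 ≈ 1.1051

c_gold ≈ 1.105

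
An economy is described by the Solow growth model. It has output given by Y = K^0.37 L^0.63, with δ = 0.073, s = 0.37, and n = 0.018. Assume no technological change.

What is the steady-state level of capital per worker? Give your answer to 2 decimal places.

Steady state requires s·f(k) = (n + δ)·k, i.e. s·k^α = (n + δ)·k.
Dividing both sides by k: k^(1−α) = s / (n + δ).
k^0.63 = 0.37 / (0.018 + 0.073) = 0.37 / 0.091 = 4.0659
k* = 4.0659^(1/0.63) ≈ 9.2665

k* = 9.27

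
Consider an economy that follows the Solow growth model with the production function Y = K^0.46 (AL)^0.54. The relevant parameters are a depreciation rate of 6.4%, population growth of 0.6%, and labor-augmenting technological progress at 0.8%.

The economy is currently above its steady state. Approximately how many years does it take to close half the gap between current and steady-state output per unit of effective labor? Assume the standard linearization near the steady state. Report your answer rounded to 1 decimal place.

half-life ≈ 16.5 years

Near the steady state the convergence rate is λ = (1 − α)(n + g + δ).
λ = (1 − 0.46) × 0.078 = 0.54 × 0.078 = 0.04212
Half-life = ln 2 / λ = 0.6931 / 0.04212 ≈ 16.46 years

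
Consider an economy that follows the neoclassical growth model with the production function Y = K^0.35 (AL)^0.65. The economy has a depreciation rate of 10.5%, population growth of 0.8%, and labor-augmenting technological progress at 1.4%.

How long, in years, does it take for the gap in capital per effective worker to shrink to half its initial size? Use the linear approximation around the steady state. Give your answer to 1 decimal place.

about 8.4 years

Near the steady state the convergence rate is λ = (1 − α)(n + g + δ).
λ = (1 − 0.35) × 0.127 = 0.65 × 0.127 = 0.08255
Half-life = ln 2 / λ = 0.6931 / 0.08255 ≈ 8.40 years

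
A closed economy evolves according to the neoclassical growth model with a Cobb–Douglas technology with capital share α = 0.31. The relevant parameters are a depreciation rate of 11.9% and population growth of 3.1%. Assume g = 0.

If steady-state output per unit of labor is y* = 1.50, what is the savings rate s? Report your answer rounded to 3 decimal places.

s ≈ 0.370

In steady state, investment equals break-even investment: s·k^α = (n + δ)·k.
Since y* = [s/(n + δ)]^(α/(1−α)), we have s/(n + δ) = (y*)^((1−α)/α) = 1.50^2.2258 = 2.4657.
Therefore s = 2.4657 × (n + δ) = 2.4657 × 0.150 = 0.3699.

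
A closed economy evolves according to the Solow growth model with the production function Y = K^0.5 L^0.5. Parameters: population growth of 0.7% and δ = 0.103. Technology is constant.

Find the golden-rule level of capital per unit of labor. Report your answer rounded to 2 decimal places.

k_gold ≈ 20.66

The golden rule sets f'(k) = n + δ, i.e. α·k^(α−1) = n + δ.
So k^(1−α) = α / (n + δ) = 0.5 / 0.110 = 4.5455.
k_gold = 4.5455^(1/0.5) ≈ 20.6616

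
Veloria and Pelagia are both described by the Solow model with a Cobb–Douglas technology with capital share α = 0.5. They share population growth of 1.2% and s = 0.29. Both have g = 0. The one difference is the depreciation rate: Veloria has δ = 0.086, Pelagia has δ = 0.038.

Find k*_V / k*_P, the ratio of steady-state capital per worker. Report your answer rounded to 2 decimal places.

Steady-state k* = [s/(n + δ)]^(1/(1−α)), so the ratio is [ (s_V/(n + δ)_V) / (s_P/(n + δ)_P) ]^2.
s_V/(n + δ)_V = 0.29/0.098 = 2.9592; s_P/(n + δ)_P = 0.29/0.050 = 5.8000.
Ratio = (2.9592/5.8000)^2 = 0.5102^2 ≈ 0.2603

k*_V / k*_P ≈ 0.26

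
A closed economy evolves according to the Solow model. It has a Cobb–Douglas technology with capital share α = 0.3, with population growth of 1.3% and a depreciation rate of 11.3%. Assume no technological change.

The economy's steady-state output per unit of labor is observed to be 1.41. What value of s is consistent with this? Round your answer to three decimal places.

s ≈ 0.281

In steady state, investment equals break-even investment: s·k^α = (n + δ)·k.
Since y* = [s/(n + δ)]^(α/(1−α)), we have s/(n + δ) = (y*)^((1−α)/α) = 1.41^2.3333 = 2.2293.
Therefore s = 2.2293 × (n + δ) = 2.2293 × 0.126 = 0.2809.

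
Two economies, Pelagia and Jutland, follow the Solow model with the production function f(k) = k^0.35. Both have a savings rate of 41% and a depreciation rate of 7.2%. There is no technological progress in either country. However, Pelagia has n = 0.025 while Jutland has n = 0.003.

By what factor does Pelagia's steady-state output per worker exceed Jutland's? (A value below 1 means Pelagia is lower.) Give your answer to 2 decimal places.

Steady-state y* = [s/(n + δ)]^(α/(1−α)), so the ratio is [ (s_P/(n + δ)_P) / (s_J/(n + δ)_J) ]^0.5385.
s_P/(n + δ)_P = 0.41/0.097 = 4.2268; s_J/(n + δ)_J = 0.41/0.075 = 5.4667.
Ratio = (4.2268/5.4667)^0.5385 = 0.7732^0.5385 ≈ 0.8707

ratio ≈ 0.87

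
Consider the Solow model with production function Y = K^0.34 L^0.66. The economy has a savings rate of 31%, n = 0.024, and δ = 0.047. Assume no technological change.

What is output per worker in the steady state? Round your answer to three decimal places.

In steady state, investment equals break-even investment: s·k^α = (n + δ)·k.
Dividing both sides by k: k^(1−α) = s / (n + δ).
k^0.66 = 0.31 / (0.024 + 0.047) = 0.31 / 0.071 = 4.3662
k* = 4.3662^(1/0.66) ≈ 9.3294
y* = (k*)^α = 9.3294^0.34 ≈ 2.1367

y* ≈ 2.137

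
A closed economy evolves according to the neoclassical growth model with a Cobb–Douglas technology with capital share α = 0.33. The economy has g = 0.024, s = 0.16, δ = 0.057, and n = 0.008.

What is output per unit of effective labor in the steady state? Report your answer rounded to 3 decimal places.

Steady state requires s·f(k) = (n + g + δ)·k, i.e. s·k^α = (n + g + δ)·k.
Dividing both sides by k: k^(1−α) = s / (n + g + δ).
k^0.67 = 0.16 / (0.008 + 0.024 + 0.057) = 0.16 / 0.089 = 1.7978
k* = 1.7978^(1/0.67) ≈ 2.4000
y* = (k*)^α = 2.4000^0.33 ≈ 1.3350

y* = 1.335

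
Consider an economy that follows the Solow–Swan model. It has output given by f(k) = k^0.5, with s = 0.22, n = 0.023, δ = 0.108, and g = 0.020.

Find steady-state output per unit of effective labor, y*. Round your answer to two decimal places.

y* ≈ 1.46

At the steady state, Δk = 0, so s·k^α = (n + g + δ)·k.
Dividing both sides by k: k^(1−α) = s / (n + g + δ).
k^0.5 = 0.22 / (0.023 + 0.020 + 0.108) = 0.22 / 0.151 = 1.4570
k* = 1.4570^(1/0.5) ≈ 2.1228
y* = (k*)^α = 2.1228^0.5 ≈ 1.4570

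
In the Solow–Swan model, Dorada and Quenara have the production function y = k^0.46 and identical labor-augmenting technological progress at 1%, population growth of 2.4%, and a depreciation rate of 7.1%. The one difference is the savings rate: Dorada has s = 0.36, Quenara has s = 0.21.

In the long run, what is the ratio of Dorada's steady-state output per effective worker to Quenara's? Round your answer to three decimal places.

Steady-state y* = [s/(n + g + δ)]^(α/(1−α)), so the ratio is [ (s_D/(n + g + δ)_D) / (s_Q/(n + g + δ)_Q) ]^0.8519.
s_D/(n + g + δ)_D = 0.36/0.105 = 3.4286; s_Q/(n + g + δ)_Q = 0.21/0.105 = 2.0000.
Ratio = (3.4286/2.0000)^0.8519 = 1.7143^0.8519 ≈ 1.5828

ratio ≈ 1.583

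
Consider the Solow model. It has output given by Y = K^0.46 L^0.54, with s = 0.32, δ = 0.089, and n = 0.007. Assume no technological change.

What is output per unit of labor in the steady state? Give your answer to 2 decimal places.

Steady state requires s·f(k) = (n + δ)·k, i.e. s·k^α = (n + δ)·k.
Dividing both sides by k: k^(1−α) = s / (n + δ).
k^0.54 = 0.32 / (0.007 + 0.089) = 0.32 / 0.096 = 3.3333
k* = 3.3333^(1/0.54) ≈ 9.2958
y* = (k*)^α = 9.2958^0.46 ≈ 2.7888

y* ≈ 2.79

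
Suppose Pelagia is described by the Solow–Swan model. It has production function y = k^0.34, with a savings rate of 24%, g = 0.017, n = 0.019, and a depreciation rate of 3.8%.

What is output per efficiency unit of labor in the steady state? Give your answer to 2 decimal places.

In steady state, investment equals break-even investment: s·k^α = (n + g + δ)·k.
Dividing both sides by k: k^(1−α) = s / (n + g + δ).
k^0.66 = 0.24 / (0.019 + 0.017 + 0.038) = 0.24 / 0.074 = 3.2432
k* = 3.2432^(1/0.66) ≈ 5.9457
y* = (k*)^α = 5.9457^0.34 ≈ 1.8333

y* = 1.83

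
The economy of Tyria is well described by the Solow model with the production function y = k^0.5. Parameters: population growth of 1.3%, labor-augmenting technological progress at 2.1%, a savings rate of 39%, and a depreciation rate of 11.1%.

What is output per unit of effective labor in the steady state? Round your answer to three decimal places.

y* = 2.690

Steady state requires s·f(k) = (n + g + δ)·k, i.e. s·k^α = (n + g + δ)·k.
Rearranging, k^(1−α) = s / (n + g + δ).
k^0.5 = 0.39 / (0.013 + 0.021 + 0.111) = 0.39 / 0.145 = 2.6897
k* = 2.6897^(1/0.5) ≈ 7.2345
y* = (k*)^α = 7.2345^0.5 ≈ 2.6897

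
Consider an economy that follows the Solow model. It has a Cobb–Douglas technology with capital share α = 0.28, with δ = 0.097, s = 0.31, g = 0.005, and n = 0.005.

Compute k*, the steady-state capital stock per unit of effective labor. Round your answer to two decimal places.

k* = 4.38

In steady state, investment equals break-even investment: s·k^α = (n + g + δ)·k.
Rearranging, k^(1−α) = s / (n + g + δ).
k^0.72 = 0.31 / (0.005 + 0.005 + 0.097) = 0.31 / 0.107 = 2.8972
k* = 2.8972^(1/0.72) ≈ 4.3816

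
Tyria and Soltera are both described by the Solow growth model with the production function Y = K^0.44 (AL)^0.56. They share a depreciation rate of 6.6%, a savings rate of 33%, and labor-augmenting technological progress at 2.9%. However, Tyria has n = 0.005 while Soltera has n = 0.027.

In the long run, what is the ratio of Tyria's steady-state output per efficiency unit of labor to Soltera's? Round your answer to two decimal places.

y*_T / y*_S ≈ 1.17

Steady-state y* = [s/(n + g + δ)]^(α/(1−α)), so the ratio is [ (s_T/(n + g + δ)_T) / (s_S/(n + g + δ)_S) ]^0.7857.
s_T/(n + g + δ)_T = 0.33/0.100 = 3.3000; s_S/(n + g + δ)_S = 0.33/0.122 = 2.7049.
Ratio = (3.3000/2.7049)^0.7857 = 1.2200^0.7857 ≈ 1.1691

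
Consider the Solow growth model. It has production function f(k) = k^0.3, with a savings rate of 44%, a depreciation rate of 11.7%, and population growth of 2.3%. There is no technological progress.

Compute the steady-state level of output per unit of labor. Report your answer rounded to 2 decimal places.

y* = 1.63

At the steady state, Δk = 0, so s·k^α = (n + δ)·k.
Rearranging, k^(1−α) = s / (n + δ).
k^0.7 = 0.44 / (0.023 + 0.117) = 0.44 / 0.140 = 3.1429
k* = 3.1429^(1/0.7) ≈ 5.1342
y* = (k*)^α = 5.1342^0.3 ≈ 1.6336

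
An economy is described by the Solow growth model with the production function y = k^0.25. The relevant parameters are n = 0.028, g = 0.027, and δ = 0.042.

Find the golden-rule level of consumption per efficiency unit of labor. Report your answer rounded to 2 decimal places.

c_gold ≈ 1.03

At the golden rule, f'(k) = n + g + δ, so α·k^(α−1) = n + g + δ and k_gold = (α/(n + g + δ))^(1/(1−α)).
k_gold = (0.25/0.097)^(1/0.75) = 2.5773^1.3333 ≈ 3.5335
c_gold = f(k_gold) − (n + g + δ)·k_gold = 1.3710 − 0.097×3.5335 ≈ 1.0283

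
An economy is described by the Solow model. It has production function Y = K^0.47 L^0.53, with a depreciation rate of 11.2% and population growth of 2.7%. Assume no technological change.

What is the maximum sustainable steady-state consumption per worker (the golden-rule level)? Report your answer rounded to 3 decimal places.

c_gold ≈ 1.561

At the golden rule, f'(k) = n + δ, so α·k^(α−1) = n + δ and k_gold = (α/(n + δ))^(1/(1−α)).
k_gold = (0.47/0.139)^(1/0.53) = 3.3813^1.8868 ≈ 9.9604
c_gold = f(k_gold) − (n + δ)·k_gold = 2.9457 − 0.139×9.9604 ≈ 1.5612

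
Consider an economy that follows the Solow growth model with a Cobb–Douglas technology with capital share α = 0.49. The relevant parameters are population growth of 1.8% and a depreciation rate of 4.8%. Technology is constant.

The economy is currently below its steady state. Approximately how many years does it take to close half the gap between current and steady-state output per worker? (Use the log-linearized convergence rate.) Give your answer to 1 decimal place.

Near the steady state the convergence rate is λ = (1 − α)(n + δ).
λ = (1 − 0.49) × 0.066 = 0.51 × 0.066 = 0.03366
Half-life = ln 2 / λ = 0.6931 / 0.03366 ≈ 20.59 years

t_½ ≈ 20.6 years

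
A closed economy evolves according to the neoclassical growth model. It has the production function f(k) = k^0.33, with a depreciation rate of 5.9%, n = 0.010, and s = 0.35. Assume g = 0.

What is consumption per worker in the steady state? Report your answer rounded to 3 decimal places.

At the steady state, Δk = 0, so s·k^α = (n + δ)·k.
Dividing both sides by k: k^(1−α) = s / (n + δ).
k^0.67 = 0.35 / (0.010 + 0.059) = 0.35 / 0.069 = 5.0725
k* = 5.0725^(1/0.67) ≈ 11.2868
y* = (k*)^α = 11.2868^0.33 ≈ 2.2251
c* = (1 − s)·y* = (1 − 0.35) × 2.2251 ≈ 1.4463

c* = 1.446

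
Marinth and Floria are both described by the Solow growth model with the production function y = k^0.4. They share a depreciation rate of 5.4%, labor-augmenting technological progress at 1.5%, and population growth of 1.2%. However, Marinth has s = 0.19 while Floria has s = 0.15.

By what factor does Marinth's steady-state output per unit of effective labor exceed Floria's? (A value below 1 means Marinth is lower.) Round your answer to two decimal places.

Steady-state y* = [s/(n + g + δ)]^(α/(1−α)), so the ratio is [ (s_M/(n + g + δ)_M) / (s_F/(n + g + δ)_F) ]^0.6667.
s_M/(n + g + δ)_M = 0.19/0.081 = 2.3457; s_F/(n + g + δ)_F = 0.15/0.081 = 1.8519.
Ratio = (2.3457/1.8519)^0.6667 = 1.2666^0.6667 ≈ 1.1707

ratio ≈ 1.17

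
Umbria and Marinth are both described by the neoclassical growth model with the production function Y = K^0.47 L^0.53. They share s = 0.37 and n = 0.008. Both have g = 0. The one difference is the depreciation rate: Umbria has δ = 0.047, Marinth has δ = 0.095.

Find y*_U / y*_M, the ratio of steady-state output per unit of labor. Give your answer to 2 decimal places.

Steady-state y* = [s/(n + δ)]^(α/(1−α)), so the ratio is [ (s_U/(n + δ)_U) / (s_M/(n + δ)_M) ]^0.8868.
s_U/(n + δ)_U = 0.37/0.055 = 6.7273; s_M/(n + δ)_M = 0.37/0.103 = 3.5922.
Ratio = (6.7273/3.5922)^0.8868 = 1.8728^0.8868 ≈ 1.7444

y*_U / y*_M ≈ 1.74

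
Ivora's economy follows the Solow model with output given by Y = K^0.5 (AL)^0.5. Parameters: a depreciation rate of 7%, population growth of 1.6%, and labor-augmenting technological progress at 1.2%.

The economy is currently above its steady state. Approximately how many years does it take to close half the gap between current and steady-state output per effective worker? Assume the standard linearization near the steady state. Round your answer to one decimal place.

Near the steady state the convergence rate is λ = (1 − α)(n + g + δ).
λ = (1 − 0.5) × 0.098 = 0.5 × 0.098 = 0.0490
Half-life = ln 2 / λ = 0.6931 / 0.0490 ≈ 14.14 years

half-life ≈ 14.1 years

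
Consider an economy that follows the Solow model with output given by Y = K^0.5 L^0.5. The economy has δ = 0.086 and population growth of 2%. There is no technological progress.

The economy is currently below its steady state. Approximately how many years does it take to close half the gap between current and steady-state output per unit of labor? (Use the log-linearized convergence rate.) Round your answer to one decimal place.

half-life ≈ 13.1 years

Near the steady state the convergence rate is λ = (1 − α)(n + δ).
λ = (1 − 0.5) × 0.106 = 0.5 × 0.106 = 0.0530
Half-life = ln 2 / λ = 0.6931 / 0.0530 ≈ 13.08 years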